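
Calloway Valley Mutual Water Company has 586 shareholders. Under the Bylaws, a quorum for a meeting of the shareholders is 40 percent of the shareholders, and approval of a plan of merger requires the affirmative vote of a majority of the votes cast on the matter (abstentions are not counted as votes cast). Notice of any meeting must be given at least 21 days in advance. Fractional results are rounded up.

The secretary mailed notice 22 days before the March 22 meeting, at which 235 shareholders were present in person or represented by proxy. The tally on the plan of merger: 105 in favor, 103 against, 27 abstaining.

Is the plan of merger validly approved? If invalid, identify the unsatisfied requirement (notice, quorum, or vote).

Valid — all requirements satisfied.

Notice: 22 days given; 21 required. Satisfied.
Quorum: 40% of 586 = 234.40, rounded up to 235; 235 present. Satisfied.
Vote: requires a majority of the votes cast (235 − 27 abstaining = 208); a majority of 208 is 105, so 105 needed; 105 in favor. Satisfied.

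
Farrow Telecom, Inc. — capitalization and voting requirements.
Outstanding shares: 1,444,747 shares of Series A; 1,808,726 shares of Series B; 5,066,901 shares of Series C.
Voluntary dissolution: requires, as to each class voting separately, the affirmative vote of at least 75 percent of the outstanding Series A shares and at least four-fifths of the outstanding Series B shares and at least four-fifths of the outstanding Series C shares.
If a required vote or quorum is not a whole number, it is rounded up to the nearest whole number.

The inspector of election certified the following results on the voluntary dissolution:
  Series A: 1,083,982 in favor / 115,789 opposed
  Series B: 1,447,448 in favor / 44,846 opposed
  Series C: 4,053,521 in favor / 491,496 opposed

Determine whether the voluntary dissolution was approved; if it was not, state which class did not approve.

Approved — every class gave the required vote.

Series A: 3/4 of 1444747 = 1083560.25, rounded up to 1083561; 1,083,561 required, 1,083,982 in favor — approved.
Series B: 4/5 of 1808726 = 1446980.80, rounded up to 1446981; 1,446,981 required, 1,447,448 in favor — approved.
Series C: 4/5 of 5066901 = 4053520.80, rounded up to 4053521; 4,053,521 required, 4,053,521 in favor — approved.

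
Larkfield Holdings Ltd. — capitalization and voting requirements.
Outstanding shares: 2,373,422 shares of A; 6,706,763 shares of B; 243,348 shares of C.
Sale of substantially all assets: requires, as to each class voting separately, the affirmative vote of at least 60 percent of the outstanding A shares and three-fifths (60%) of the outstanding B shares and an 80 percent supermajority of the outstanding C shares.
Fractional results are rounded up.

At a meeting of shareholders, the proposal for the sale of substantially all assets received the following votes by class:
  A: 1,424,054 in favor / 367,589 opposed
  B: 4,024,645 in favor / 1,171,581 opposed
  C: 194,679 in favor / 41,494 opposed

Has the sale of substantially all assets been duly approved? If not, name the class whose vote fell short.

Approved — every class gave the required vote.

A: 3/5 of 2373422 = 1424053.20, rounded up to 1424054; 1,424,054 required, 1,424,054 in favor — approved.
B: 3/5 of 6706763 = 4024057.80, rounded up to 4024058; 4,024,058 required, 4,024,645 in favor — approved.
C: 4/5 of 243348 = 194678.40, rounded up to 194679; 194,679 required, 194,679 in favor — approved.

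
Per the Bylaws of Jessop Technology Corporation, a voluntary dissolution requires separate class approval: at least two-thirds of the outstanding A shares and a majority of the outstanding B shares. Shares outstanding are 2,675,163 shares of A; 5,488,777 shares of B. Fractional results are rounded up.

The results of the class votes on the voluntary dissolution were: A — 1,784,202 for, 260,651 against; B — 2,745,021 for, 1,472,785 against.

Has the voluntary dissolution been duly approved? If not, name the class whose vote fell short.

A: 2/3 of 2675163 = 1783442; 1,783,442 required, 1,784,202 in favor — approved.
B: a majority of 5488777 is 2744389; 2,744,389 required, 2,745,021 in favor — approved.

Approved — every class gave the required vote.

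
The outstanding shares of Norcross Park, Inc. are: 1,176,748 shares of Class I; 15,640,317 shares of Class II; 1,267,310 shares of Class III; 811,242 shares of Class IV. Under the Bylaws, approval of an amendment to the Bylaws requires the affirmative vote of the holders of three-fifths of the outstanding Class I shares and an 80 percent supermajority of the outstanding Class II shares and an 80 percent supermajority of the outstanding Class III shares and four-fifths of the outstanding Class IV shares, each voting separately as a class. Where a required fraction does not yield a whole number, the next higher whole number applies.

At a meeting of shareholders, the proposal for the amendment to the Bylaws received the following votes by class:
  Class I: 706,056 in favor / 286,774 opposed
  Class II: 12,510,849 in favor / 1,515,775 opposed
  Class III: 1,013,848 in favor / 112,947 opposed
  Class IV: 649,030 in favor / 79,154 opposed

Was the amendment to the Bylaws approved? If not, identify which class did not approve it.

Not approved — the Class II shares did not give the required vote.

Class I: 3/5 of 1176748 = 706048.80, rounded up to 706049; 706,049 required, 706,056 in favor — approved.
Class II: 4/5 of 15640317 = 12512253.60, rounded up to 12512254; 12,512,254 required, 12,510,849 in favor — not approved.
Class III: 4/5 of 1267310 = 1013848; 1,013,848 required, 1,013,848 in favor — approved.
Class IV: 4/5 of 811242 = 648993.60, rounded up to 648994; 648,994 required, 649,030 in favor — approved.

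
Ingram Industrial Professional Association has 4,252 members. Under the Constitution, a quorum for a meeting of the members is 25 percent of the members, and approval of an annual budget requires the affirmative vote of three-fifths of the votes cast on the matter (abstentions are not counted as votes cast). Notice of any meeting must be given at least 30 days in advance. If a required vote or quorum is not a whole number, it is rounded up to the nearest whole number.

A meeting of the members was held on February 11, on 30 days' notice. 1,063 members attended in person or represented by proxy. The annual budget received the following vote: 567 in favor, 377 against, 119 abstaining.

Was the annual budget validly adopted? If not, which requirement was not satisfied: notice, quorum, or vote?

Valid — all requirements satisfied.

Notice: 30 days given; 30 required. Satisfied.
Quorum: 25% of 4,252 = 1,063; 1,063 present. Satisfied.
Vote: requires three-fifths of the votes cast (1,063 − 119 abstaining = 944); 3/5 of 944 = 566.40, rounded up to 567, so 567 needed; 567 in favor. Satisfied.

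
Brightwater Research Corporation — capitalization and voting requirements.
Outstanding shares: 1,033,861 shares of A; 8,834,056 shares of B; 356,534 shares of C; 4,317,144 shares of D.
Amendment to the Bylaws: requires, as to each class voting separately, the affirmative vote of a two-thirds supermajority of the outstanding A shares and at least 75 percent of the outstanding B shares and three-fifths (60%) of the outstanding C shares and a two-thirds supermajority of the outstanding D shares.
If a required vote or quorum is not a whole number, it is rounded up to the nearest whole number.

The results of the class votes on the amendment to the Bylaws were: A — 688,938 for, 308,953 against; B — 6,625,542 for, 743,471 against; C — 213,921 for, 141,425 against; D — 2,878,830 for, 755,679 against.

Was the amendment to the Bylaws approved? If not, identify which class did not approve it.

A: 2/3 of 1033861 = 689240.67, rounded up to 689241; 689,241 required, 688,938 in favor — not approved.
B: 3/4 of 8834056 = 6625542; 6,625,542 required, 6,625,542 in favor — approved.
C: 3/5 of 356534 = 213920.40, rounded up to 213921; 213,921 required, 213,921 in favor — approved.
D: 2/3 of 4317144 = 2878096; 2,878,096 required, 2,878,830 in favor — approved.

Not approved — the A shares did not give the required vote.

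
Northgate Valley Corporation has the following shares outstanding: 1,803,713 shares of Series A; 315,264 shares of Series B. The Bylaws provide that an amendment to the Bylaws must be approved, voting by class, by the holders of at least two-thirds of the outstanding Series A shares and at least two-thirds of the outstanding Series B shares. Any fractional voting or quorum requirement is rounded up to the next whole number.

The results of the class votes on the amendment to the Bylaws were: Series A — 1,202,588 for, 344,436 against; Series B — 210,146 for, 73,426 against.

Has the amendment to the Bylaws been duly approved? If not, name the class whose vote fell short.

Not approved — the Series B shares did not give the required vote.

Series A: 2/3 of 1803713 = 1202475.33, rounded up to 1202476; 1,202,476 required, 1,202,588 in favor — approved.
Series B: 2/3 of 315264 = 210176; 210,176 required, 210,146 in favor — not approved.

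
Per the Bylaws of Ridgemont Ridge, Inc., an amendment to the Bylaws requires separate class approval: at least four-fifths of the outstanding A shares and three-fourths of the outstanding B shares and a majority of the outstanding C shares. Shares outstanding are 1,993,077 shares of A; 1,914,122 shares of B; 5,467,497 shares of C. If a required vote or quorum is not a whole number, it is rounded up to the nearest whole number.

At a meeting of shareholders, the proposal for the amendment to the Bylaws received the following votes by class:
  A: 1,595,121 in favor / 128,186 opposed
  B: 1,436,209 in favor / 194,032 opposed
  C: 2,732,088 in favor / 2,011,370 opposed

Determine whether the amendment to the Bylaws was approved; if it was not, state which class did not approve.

A: 4/5 of 1993077 = 1594461.60, rounded up to 1594462; 1,594,462 required, 1,595,121 in favor — approved.
B: 3/4 of 1914122 = 1435591.50, rounded up to 1435592; 1,435,592 required, 1,436,209 in favor — approved.
C: a majority of 5467497 is 2733749; 2,733,749 required, 2,732,088 in favor — not approved.

Not approved — the C shares did not give the required vote.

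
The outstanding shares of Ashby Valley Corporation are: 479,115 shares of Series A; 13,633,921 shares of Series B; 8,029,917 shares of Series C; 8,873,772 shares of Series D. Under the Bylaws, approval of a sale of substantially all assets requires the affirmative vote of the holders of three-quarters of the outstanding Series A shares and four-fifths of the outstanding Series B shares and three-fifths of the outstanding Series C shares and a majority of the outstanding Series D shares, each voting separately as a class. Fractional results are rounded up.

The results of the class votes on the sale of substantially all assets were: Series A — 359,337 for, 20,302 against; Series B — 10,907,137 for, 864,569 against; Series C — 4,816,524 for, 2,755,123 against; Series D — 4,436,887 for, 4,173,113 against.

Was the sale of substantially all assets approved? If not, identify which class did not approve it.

Not approved — the Series C shares did not give the required vote.

Series A: 3/4 of 479115 = 359336.25, rounded up to 359337; 359,337 required, 359,337 in favor — approved.
Series B: 4/5 of 13633921 = 10907136.80, rounded up to 10907137; 10,907,137 required, 10,907,137 in favor — approved.
Series C: 3/5 of 8029917 = 4817950.20, rounded up to 4817951; 4,817,951 required, 4,816,524 in favor — not approved.
Series D: a majority of 8873772 is 4436887; 4,436,887 required, 4,436,887 in favor — approved.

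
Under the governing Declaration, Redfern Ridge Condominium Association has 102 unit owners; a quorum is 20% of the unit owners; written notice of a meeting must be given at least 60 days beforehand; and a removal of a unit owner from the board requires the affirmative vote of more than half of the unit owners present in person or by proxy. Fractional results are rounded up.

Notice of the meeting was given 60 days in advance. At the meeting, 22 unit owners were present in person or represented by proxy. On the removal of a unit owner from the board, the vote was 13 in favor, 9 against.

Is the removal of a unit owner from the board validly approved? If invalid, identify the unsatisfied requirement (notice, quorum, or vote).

Valid — all requirements satisfied.

Notice: 60 days given; 60 required. Satisfied.
Quorum: 20% of 102 = 20.40, rounded up to 21; 22 present. Satisfied.
Vote: requires a majority of those present (22); a majority of 22 is 12, so 12 needed; 13 in favor. Satisfied.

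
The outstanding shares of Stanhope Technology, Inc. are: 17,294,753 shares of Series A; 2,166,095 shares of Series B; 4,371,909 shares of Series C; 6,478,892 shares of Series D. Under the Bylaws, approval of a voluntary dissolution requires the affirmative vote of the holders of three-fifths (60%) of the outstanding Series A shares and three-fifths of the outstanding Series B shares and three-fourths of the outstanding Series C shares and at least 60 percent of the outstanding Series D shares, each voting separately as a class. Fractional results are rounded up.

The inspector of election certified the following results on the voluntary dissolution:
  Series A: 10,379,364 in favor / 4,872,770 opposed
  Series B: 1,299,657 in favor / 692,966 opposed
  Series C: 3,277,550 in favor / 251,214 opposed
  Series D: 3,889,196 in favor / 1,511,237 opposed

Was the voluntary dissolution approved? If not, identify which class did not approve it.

Series A: 3/5 of 17294753 = 10376851.80, rounded up to 10376852; 10,376,852 required, 10,379,364 in favor — approved.
Series B: 3/5 of 2166095 = 1299657; 1,299,657 required, 1,299,657 in favor — approved.
Series C: 3/4 of 4371909 = 3278931.75, rounded up to 3278932; 3,278,932 required, 3,277,550 in favor — not approved.
Series D: 3/5 of 6478892 = 3887335.20, rounded up to 3887336; 3,887,336 required, 3,889,196 in favor — approved.

Not approved — the Series C shares did not give the required vote.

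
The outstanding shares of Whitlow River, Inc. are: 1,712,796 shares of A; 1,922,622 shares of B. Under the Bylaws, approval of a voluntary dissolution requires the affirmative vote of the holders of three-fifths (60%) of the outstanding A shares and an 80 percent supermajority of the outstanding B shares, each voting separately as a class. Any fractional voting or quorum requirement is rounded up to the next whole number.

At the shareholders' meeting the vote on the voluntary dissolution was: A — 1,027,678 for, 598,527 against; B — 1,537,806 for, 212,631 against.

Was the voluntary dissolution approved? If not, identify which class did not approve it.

Not approved — the B shares did not give the required vote.

A: 3/5 of 1712796 = 1027677.60, rounded up to 1027678; 1,027,678 required, 1,027,678 in favor — approved.
B: 4/5 of 1922622 = 1538097.60, rounded up to 1538098; 1,538,098 required, 1,537,806 in favor — not approved.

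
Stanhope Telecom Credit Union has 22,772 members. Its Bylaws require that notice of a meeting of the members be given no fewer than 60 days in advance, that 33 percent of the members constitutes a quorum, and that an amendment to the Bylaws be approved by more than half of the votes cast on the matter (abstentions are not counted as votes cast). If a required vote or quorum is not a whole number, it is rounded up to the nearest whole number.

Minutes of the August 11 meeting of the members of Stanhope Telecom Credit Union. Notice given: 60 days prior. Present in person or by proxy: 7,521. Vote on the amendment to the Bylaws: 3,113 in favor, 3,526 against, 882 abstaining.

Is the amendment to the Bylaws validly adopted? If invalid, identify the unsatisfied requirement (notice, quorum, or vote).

Invalid — vote requirement not satisfied.

Notice: 60 days given; 60 required. Satisfied.
Quorum: 33% of 22,772 = 7,514.76, rounded up to 7,515; 7,521 present. Satisfied.
Vote: requires a majority of the votes cast (7,521 − 882 abstaining = 6,639); a majority of 6639 is 3320, so 3,320 needed; 3,113 in favor. Not satisfied.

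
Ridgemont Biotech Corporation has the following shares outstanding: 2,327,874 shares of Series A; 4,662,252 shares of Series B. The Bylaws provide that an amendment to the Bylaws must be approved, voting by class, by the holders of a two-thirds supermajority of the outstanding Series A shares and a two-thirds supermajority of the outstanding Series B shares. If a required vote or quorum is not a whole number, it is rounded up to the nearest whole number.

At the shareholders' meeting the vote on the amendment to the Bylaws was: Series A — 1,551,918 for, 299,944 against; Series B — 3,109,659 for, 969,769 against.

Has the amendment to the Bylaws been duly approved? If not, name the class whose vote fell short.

Series A: 2/3 of 2327874 = 1551916; 1,551,916 required, 1,551,918 in favor — approved.
Series B: 2/3 of 4662252 = 3108168; 3,108,168 required, 3,109,659 in favor — approved.

Approved — every class gave the required vote.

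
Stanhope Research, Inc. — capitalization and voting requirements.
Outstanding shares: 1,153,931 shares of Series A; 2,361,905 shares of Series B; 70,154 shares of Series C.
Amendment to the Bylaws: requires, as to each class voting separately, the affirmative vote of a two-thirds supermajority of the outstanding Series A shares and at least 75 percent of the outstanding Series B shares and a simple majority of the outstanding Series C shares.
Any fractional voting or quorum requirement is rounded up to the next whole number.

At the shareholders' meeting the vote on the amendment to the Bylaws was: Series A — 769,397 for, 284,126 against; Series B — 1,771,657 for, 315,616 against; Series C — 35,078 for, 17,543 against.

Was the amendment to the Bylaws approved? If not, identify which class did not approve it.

Series A: 2/3 of 1153931 = 769287.33, rounded up to 769288; 769,288 required, 769,397 in favor — approved.
Series B: 3/4 of 2361905 = 1771428.75, rounded up to 1771429; 1,771,429 required, 1,771,657 in favor — approved.
Series C: a majority of 70154 is 35078; 35,078 required, 35,078 in favor — approved.

Approved — every class gave the required vote.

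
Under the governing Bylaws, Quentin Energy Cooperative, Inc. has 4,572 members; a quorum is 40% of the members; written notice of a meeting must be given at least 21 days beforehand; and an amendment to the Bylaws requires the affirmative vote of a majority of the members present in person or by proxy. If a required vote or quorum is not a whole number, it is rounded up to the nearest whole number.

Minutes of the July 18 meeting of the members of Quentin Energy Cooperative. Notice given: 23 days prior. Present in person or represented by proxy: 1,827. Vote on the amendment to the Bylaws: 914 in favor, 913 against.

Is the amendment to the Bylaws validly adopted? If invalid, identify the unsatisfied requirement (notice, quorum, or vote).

Notice: 23 days given; 21 required. Satisfied.
Quorum: 40% of 4,572 = 1,828.80, rounded up to 1,829; 1,827 present. Not satisfied.
Vote: requires a majority of those present (1,827); a majority of 1827 is 914, so 914 needed; 914 in favor. Satisfied.

Invalid — quorum requirement not satisfied.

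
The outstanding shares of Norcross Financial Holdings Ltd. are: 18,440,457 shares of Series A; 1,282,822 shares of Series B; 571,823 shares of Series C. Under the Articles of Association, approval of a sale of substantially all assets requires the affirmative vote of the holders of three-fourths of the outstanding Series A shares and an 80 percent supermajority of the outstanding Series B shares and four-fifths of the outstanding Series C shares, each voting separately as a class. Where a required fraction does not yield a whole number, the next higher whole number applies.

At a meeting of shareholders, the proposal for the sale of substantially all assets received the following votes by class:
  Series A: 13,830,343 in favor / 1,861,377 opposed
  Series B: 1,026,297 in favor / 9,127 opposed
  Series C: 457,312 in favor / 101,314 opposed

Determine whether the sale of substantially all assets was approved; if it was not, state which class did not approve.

Not approved — the Series C shares did not give the required vote.

Series A: 3/4 of 18440457 = 13830342.75, rounded up to 13830343; 13,830,343 required, 13,830,343 in favor — approved.
Series B: 4/5 of 1282822 = 1026257.60, rounded up to 1026258; 1,026,258 required, 1,026,297 in favor — approved.
Series C: 4/5 of 571823 = 457458.40, rounded up to 457459; 457,459 required, 457,312 in favor — not approved.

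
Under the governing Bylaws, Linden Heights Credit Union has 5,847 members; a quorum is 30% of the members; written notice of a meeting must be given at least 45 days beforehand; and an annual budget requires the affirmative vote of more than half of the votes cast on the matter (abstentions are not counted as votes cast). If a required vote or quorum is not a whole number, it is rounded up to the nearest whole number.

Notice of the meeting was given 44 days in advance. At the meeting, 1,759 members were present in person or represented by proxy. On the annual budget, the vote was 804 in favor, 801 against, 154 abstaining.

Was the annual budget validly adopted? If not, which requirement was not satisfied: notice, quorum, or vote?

Notice: 44 days given; 45 required. Not satisfied.
Quorum: 30% of 5,847 = 1,754.10, rounded up to 1,755; 1,759 present. Satisfied.
Vote: requires a majority of the votes cast (1,759 − 154 abstaining = 1,605); a majority of 1605 is 803, so 803 needed; 804 in favor. Satisfied.

Invalid — notice requirement not satisfied.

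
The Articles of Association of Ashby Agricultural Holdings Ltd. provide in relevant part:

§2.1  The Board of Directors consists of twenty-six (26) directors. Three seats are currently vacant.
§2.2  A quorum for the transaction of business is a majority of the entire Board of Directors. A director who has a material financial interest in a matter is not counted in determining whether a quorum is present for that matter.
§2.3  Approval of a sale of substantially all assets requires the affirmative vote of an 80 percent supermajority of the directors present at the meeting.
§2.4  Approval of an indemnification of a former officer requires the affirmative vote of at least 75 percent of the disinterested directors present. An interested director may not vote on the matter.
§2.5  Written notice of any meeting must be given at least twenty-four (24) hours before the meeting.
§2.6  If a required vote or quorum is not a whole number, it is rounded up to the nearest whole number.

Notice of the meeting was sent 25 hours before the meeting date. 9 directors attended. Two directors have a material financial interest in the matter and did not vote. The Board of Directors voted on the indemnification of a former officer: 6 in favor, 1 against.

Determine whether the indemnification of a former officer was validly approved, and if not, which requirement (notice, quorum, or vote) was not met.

Invalid — quorum requirement not satisfied.

Notice: 25 hours given; 24 required (25 ≥ 24). Satisfied.
Quorum: 9 present, but the 2 interested directors do not count, leaving 7. Quorum is 14. Not satisfied.
Vote: the indemnification of a former officer requires three-fourths of the disinterested directors present (9 − 2 = 7). 3/4 of 7 = 5.25, rounded up to 6, so 6 affirmative votes are needed; 6 voted in favor. Satisfied. (Moot — without a quorum no business can be validly transacted.)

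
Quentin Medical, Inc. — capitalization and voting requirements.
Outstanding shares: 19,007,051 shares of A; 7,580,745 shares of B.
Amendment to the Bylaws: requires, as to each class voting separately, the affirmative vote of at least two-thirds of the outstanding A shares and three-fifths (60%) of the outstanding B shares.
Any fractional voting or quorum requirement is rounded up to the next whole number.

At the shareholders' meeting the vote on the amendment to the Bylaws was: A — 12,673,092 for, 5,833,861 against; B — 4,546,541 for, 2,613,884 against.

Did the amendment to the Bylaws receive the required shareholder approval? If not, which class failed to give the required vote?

A: 2/3 of 19007051 = 12671367.33, rounded up to 12671368; 12,671,368 required, 12,673,092 in favor — approved.
B: 3/5 of 7580745 = 4548447; 4,548,447 required, 4,546,541 in favor — not approved.

Not approved — the B shares did not give the required vote.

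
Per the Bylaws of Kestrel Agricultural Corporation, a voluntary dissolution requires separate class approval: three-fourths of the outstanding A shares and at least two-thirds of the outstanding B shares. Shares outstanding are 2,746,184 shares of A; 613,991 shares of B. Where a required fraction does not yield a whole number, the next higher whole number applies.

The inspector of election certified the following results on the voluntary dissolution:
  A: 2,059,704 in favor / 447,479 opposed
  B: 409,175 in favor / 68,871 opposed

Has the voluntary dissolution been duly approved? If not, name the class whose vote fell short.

Not approved — the B shares did not give the required vote.

A: 3/4 of 2746184 = 2059638; 2,059,638 required, 2,059,704 in favor — approved.
B: 2/3 of 613991 = 409327.33, rounded up to 409328; 409,328 required, 409,175 in favor — not approved.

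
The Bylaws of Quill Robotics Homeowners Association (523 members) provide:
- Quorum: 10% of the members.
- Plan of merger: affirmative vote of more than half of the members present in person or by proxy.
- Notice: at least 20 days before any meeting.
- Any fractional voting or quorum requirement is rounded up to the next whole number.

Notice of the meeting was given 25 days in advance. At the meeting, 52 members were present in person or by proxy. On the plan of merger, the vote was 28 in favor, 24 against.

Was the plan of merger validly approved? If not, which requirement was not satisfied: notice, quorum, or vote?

Notice: 25 days given; 20 required. Satisfied.
Quorum: 10% of 523 = 52.30, rounded up to 53; 52 present. Not satisfied.
Vote: requires a majority of those present (52); a majority of 52 is 27, so 27 needed; 28 in favor. Satisfied.

Invalid — quorum requirement not satisfied.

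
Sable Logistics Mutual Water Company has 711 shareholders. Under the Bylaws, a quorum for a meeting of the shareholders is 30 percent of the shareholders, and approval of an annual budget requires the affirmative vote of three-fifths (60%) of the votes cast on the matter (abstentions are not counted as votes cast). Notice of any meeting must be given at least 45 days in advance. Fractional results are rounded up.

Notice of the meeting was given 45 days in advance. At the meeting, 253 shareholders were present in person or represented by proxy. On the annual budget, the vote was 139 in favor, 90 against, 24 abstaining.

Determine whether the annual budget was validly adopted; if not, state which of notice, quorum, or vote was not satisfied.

Notice: 45 days given; 45 required. Satisfied.
Quorum: 30% of 711 = 213.30, rounded up to 214; 253 present. Satisfied.
Vote: requires three-fifths of the votes cast (253 − 24 abstaining = 229); 3/5 of 229 = 137.40, rounded up to 138, so 138 needed; 139 in favor. Satisfied.

Valid — all requirements satisfied.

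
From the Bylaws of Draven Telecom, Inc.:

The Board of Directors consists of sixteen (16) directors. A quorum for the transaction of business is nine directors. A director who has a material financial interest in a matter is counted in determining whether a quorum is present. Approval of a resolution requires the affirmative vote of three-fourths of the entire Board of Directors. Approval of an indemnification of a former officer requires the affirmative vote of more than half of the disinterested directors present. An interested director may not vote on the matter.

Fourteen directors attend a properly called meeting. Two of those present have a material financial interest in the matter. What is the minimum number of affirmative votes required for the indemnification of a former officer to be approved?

7

The indemnification of a former officer requires a majority of the disinterested directors present (14 − 2 = 12).
A majority of 12 is 7.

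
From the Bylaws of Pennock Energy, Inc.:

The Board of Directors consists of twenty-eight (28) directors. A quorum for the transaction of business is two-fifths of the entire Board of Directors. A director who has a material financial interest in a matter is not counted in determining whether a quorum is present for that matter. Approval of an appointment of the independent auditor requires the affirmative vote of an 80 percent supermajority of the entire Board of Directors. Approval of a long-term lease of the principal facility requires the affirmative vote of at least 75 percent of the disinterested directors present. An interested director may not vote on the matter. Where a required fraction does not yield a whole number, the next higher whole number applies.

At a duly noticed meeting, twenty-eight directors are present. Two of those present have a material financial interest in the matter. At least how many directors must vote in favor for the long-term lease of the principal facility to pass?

The long-term lease of the principal facility requires three-fourths of the disinterested directors present (28 − 2 = 26).
3/4 of 26 = 19.50, rounded up to 20.

20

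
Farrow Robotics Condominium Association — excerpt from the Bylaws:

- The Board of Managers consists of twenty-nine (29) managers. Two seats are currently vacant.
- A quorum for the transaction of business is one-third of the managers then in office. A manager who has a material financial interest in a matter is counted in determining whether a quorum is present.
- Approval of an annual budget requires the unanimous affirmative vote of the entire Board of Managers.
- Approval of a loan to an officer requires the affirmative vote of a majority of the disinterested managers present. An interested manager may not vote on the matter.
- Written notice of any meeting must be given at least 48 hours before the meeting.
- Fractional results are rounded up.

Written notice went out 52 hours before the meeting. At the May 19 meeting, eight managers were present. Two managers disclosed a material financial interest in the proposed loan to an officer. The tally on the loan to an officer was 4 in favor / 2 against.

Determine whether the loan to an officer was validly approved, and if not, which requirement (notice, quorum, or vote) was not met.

Invalid — quorum requirement not satisfied.

Notice: 52 hours given; 48 required (52 ≥ 48). Satisfied.
Quorum: 8 present (interested managers count toward quorum); quorum is 9. Not satisfied.
Vote: the loan to an officer requires a majority of the disinterested managers present (8 − 2 = 6). A majority of 6 is 4, so 4 affirmative votes are needed; 4 voted in favor. Satisfied. (Moot — without a quorum no business can be validly transacted.)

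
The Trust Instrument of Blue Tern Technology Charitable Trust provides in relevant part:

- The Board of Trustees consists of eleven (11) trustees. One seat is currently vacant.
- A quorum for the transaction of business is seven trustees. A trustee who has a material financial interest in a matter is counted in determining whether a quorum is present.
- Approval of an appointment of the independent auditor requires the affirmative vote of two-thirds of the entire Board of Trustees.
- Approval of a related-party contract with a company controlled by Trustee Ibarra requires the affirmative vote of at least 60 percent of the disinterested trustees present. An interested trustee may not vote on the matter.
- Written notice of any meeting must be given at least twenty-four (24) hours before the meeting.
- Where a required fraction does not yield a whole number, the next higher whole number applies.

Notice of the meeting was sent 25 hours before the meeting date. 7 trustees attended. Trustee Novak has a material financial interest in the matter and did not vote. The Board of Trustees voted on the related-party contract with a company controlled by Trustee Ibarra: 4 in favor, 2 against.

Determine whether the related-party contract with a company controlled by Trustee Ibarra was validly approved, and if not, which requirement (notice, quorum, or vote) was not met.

Notice: 25 hours given; 24 required (25 ≥ 24). Satisfied.
Quorum: 7 present (interested trustees count toward quorum); quorum is 7. Satisfied.
Vote: the related-party contract with a company controlled by Trustee Ibarra requires three-fifths of the disinterested trustees present (7 − 1 = 6). 3/5 of 6 = 3.60, rounded up to 4, so 4 affirmative votes are needed; 4 voted in favor. Satisfied.

Valid — all requirements satisfied.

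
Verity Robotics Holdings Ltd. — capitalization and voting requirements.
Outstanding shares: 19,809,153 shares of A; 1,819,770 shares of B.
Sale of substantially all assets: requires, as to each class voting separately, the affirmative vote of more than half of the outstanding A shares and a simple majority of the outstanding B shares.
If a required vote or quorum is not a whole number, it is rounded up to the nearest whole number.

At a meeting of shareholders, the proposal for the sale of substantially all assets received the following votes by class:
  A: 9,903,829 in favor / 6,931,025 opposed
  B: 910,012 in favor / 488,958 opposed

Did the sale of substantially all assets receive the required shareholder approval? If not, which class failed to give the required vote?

A: a majority of 19809153 is 9904577; 9,904,577 required, 9,903,829 in favor — not approved.
B: a majority of 1819770 is 909886; 909,886 required, 910,012 in favor — approved.

Not approved — the A shares did not give the required vote.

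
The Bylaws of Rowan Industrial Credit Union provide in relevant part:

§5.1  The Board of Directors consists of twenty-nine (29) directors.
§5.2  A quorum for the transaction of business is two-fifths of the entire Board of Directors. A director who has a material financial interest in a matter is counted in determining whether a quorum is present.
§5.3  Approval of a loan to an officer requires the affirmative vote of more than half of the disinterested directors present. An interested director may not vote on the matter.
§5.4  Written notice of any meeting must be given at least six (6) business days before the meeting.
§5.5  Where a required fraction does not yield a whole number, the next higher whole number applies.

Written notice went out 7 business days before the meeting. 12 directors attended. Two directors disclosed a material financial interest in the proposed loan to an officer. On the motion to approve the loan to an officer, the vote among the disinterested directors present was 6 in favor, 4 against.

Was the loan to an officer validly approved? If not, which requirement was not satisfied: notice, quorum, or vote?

Notice: 7 business days given; 6 required (7 ≥ 6). Satisfied.
Quorum: 12 present (interested directors count toward quorum); quorum is 12. Satisfied.
Vote: the loan to an officer requires a majority of the disinterested directors present (12 − 2 = 10). A majority of 10 is 6, so 6 affirmative votes are needed; 6 voted in favor. Satisfied.

Valid — all requirements satisfied.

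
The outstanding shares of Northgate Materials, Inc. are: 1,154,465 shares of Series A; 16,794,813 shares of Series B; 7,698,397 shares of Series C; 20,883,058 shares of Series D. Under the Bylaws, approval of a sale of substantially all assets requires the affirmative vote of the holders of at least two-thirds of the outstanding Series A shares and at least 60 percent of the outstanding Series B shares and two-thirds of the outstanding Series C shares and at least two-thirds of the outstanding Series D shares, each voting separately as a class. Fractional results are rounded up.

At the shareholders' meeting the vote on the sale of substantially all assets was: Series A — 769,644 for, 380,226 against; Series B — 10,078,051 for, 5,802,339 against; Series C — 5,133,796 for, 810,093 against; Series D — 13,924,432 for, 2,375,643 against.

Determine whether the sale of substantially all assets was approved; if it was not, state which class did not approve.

Approved — every class gave the required vote.

Series A: 2/3 of 1154465 = 769643.33, rounded up to 769644; 769,644 required, 769,644 in favor — approved.
Series B: 3/5 of 16794813 = 10076887.80, rounded up to 10076888; 10,076,888 required, 10,078,051 in favor — approved.
Series C: 2/3 of 7698397 = 5132264.67, rounded up to 5132265; 5,132,265 required, 5,133,796 in favor — approved.
Series D: 2/3 of 20883058 = 13922038.67, rounded up to 13922039; 13,922,039 required, 13,924,432 in favor — approved.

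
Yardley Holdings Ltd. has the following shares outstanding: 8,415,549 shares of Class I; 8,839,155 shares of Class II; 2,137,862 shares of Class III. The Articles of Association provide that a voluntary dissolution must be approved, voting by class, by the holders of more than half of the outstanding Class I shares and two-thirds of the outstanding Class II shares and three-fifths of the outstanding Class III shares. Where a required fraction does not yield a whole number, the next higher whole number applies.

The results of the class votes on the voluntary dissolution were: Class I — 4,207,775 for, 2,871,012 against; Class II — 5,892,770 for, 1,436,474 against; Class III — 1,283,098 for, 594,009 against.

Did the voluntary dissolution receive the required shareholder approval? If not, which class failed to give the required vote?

Approved — every class gave the required vote.

Class I: a majority of 8415549 is 4207775; 4,207,775 required, 4,207,775 in favor — approved.
Class II: 2/3 of 8839155 = 5892770; 5,892,770 required, 5,892,770 in favor — approved.
Class III: 3/5 of 2137862 = 1282717.20, rounded up to 1282718; 1,282,718 required, 1,283,098 in favor — approved.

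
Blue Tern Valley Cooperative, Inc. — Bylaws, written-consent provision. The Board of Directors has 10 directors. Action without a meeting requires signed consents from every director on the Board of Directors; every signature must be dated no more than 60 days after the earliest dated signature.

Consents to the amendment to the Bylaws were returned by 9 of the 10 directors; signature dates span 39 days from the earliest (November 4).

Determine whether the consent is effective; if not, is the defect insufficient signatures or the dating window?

Signatures required: all of 10 — unanimous means all 10, so 10 needed; 9 signed. Insufficient.
Dating window: the latest signature is 39 days after the earliest; the limit is 60 days. Within the window.

Not effective — insufficient signatures.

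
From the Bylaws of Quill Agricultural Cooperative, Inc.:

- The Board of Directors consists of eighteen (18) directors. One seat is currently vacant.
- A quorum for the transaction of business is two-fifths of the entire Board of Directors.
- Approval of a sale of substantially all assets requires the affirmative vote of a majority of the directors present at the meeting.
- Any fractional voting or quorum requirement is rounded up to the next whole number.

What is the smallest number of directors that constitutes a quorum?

8

2/5 of 18 = 7.20, rounded up to 8.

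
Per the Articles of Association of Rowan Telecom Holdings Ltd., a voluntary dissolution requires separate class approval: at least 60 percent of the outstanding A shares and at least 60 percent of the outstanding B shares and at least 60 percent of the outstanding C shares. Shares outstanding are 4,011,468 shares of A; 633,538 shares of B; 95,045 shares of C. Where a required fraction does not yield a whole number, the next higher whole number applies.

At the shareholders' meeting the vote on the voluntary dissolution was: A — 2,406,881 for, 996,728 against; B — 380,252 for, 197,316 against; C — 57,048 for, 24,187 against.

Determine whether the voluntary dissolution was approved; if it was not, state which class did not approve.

A: 3/5 of 4011468 = 2406880.80, rounded up to 2406881; 2,406,881 required, 2,406,881 in favor — approved.
B: 3/5 of 633538 = 380122.80, rounded up to 380123; 380,123 required, 380,252 in favor — approved.
C: 3/5 of 95045 = 57027; 57,027 required, 57,048 in favor — approved.

Approved — every class gave the required vote.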